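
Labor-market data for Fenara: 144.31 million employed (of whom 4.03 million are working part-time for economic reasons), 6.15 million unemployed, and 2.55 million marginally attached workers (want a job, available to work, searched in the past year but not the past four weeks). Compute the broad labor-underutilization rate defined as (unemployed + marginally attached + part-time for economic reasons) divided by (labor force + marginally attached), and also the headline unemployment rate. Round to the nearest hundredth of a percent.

Broad underutilization rate ≈ 8.32%; headline unemployment rate ≈ 4.09%.

Labor force = 144.31 + 6.15 = 150.46 million.
Numerator = 6.15 + 2.55 + 4.03 = 12.73 million.
Denominator = 150.46 + 2.55 = 153.01 million.
Broad rate = 12.73 / 153.01 = 8.32%.
Headline unemployment rate = 6.15 / 150.46 = 4.09%.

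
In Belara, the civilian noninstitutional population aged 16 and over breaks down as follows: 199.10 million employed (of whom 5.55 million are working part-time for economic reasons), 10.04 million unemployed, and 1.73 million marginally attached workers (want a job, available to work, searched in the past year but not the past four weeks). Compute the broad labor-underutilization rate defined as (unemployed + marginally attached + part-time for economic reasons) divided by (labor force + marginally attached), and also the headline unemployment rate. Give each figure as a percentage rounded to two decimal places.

Labor force = 199.10 + 10.04 = 209.14 million.
Numerator = 10.04 + 1.73 + 5.55 = 17.32 million.
Denominator = 209.14 + 1.73 = 210.87 million.
Broad rate = 17.32 / 210.87 = 8.21%.
Headline unemployment rate = 10.04 / 209.14 = 4.80%.

Broad underutilization rate ≈ 8.21%; headline unemployment rate ≈ 4.80%.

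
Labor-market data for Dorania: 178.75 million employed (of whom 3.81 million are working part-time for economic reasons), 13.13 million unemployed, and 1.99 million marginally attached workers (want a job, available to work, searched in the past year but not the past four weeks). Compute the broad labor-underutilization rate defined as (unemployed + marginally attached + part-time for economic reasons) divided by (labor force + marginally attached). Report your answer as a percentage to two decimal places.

Broad underutilization rate ≈ 9.76%.

Labor force = 178.75 + 13.13 = 191.88 million.
Numerator = 13.13 + 1.99 + 3.81 = 18.93 million.
Denominator = 191.88 + 1.99 = 193.87 million.
Broad rate = 18.93 / 193.87 = 9.76%.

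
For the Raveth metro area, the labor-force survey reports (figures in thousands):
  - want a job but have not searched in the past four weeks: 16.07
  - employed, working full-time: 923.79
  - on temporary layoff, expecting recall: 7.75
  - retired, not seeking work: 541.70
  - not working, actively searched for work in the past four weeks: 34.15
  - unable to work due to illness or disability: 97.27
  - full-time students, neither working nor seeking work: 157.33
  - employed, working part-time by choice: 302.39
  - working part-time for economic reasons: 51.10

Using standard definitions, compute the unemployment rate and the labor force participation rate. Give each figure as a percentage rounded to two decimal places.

Employed = 923.79 + 302.39 + 51.10 = 1,277.28 thousand (anyone who worked, including part-time for economic reasons, counts as employed).
Unemployed = 7.75 + 34.15 = 41.90 thousand (jobless and actively searching, or on temporary layoff).
Labor force = 1,277.28 + 41.90 = 1,319.18 thousand.
Not in labor force = 16.07 + 541.70 + 97.27 + 157.33 = 812.37 thousand (those not working and not actively searching are outside the labor force — including those who want a job but have given up searching).
Civilian working-age population = 1,319.18 + 812.37 = 2,131.55 thousand.
Unemployment rate = 41.90 / 1,319.18 = 3.18%.
Labor force participation rate = 1,319.18 / 2,131.55 = 61.89%.

Unemployment rate ≈ 3.18%; labor force participation rate ≈ 61.89%.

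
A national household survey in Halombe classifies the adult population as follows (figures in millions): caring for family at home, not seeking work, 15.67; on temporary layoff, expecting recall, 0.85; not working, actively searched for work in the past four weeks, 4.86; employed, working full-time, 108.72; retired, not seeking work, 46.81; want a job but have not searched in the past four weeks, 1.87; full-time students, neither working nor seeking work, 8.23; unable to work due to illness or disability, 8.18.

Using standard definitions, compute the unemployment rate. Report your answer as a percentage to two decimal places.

Unemployment rate ≈ 4.99%.

Employed = 108.72 million.
Unemployed = 0.85 + 4.86 = 5.71 million (jobless and actively searching, or on temporary layoff).
Labor force = 108.72 + 5.71 = 114.43 million.
Unemployment rate = 5.71 / 114.43 = 4.99%.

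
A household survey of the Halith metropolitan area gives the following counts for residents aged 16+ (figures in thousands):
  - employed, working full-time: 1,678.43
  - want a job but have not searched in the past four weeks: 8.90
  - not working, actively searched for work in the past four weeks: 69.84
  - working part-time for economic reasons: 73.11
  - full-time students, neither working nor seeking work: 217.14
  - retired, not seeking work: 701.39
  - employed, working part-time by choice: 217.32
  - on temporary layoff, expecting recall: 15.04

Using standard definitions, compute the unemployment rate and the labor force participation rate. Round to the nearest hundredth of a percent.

Employed = 1,678.43 + 73.11 + 217.32 = 1,968.86 thousand (anyone who worked, including part-time for economic reasons, counts as employed).
Unemployed = 69.84 + 15.04 = 84.88 thousand (jobless and actively searching, or on temporary layoff).
Labor force = 1,968.86 + 84.88 = 2,053.74 thousand.
Not in labor force = 8.90 + 217.14 + 701.39 = 927.43 thousand (those not working and not actively searching are outside the labor force — including those who want a job but have given up searching).
Civilian working-age population = 2,053.74 + 927.43 = 2,981.17 thousand.
Unemployment rate = 84.88 / 2,053.74 = 4.13%.
Labor force participation rate = 2,053.74 / 2,981.17 = 68.89%.

Unemployment rate ≈ 4.13%; labor force participation rate ≈ 68.89%.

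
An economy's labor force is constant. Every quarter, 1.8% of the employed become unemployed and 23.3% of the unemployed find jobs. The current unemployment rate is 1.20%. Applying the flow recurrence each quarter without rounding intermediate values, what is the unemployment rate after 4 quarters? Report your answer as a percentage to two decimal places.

With a fixed labor force, u_{t+1} = u_t + s·(1−u_t) − f·u_t = u_t·(1−s−f) + s.
Here 1−s−f = 0.749 and s = 0.018.
u_1 = 0.012000 × 0.749 + 0.018 = 0.026988.
u_2 = 0.026988 × 0.749 + 0.018 = 0.038214.
u_3 = 0.038214 × 0.749 + 0.018 = 0.046622.
u_4 = 0.046622 × 0.749 + 0.018 = 0.052920.

Unemployment rate after four quarters ≈ 5.29%.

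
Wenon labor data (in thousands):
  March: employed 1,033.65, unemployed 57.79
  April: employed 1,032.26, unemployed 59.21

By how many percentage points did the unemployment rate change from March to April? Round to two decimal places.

March: labor force = 1,033.65 + 57.79 = 1,091.44; u = 57.79/1,091.44 = 5.29%.
April: labor force = 1,032.26 + 59.21 = 1,091.47; u = 59.21/1,091.47 = 5.42%.
Change = 5.42% − 5.29% = +0.13 pp.

The unemployment rate changed by +0.13 percentage points.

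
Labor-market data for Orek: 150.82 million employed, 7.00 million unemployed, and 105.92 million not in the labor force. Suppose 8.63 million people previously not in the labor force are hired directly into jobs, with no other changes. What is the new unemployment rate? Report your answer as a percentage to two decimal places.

Initially, labor force = 150.82 + 7.00 = 157.82 million, so u = 7.00/157.82 = 4.44%.
After the change, employed and labor force both rise by 8.63; unemployed unchanged → E = 159.45, U = 7.00, labor force = 166.45 million.
New unemployment rate = 7.00 / 166.45 = 4.21%.

New unemployment rate ≈ 4.21%.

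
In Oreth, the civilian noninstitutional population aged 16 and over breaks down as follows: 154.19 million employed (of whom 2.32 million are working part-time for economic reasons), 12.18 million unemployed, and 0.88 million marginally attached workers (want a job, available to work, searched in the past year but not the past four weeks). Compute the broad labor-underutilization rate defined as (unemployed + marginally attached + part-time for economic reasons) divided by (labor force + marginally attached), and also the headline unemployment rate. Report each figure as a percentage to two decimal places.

Labor force = 154.19 + 12.18 = 166.37 million.
Numerator = 12.18 + 0.88 + 2.32 = 15.38 million.
Denominator = 166.37 + 0.88 = 167.25 million.
Broad rate = 15.38 / 167.25 = 9.20%.
Headline unemployment rate = 12.18 / 166.37 = 7.32%.

Broad underutilization rate ≈ 9.20%; headline unemployment rate ≈ 7.32%.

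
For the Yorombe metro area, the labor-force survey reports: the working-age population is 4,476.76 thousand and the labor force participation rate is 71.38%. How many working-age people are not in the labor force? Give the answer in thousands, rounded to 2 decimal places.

Share not in the labor force = 1 − 0.7138 = 0.2862.
Not in labor force = 0.2862 × 4,476.76 ≈ 1,281.25 thousand.

About 1,281.25 thousand are not in the labor force.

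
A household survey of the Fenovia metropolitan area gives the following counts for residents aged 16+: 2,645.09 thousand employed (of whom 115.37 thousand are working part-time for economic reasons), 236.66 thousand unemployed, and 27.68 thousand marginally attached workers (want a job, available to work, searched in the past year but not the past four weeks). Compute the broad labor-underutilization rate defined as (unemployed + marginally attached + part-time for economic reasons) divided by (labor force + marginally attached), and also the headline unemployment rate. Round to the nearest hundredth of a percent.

Labor force = 2,645.09 + 236.66 = 2,881.75 thousand.
Numerator = 236.66 + 27.68 + 115.37 = 379.71 thousand.
Denominator = 2,881.75 + 27.68 = 2,909.43 thousand.
Broad rate = 379.71 / 2,909.43 = 13.05%.
Headline unemployment rate = 236.66 / 2,881.75 = 8.21%.

Broad underutilization rate ≈ 13.05%; headline unemployment rate ≈ 8.21%.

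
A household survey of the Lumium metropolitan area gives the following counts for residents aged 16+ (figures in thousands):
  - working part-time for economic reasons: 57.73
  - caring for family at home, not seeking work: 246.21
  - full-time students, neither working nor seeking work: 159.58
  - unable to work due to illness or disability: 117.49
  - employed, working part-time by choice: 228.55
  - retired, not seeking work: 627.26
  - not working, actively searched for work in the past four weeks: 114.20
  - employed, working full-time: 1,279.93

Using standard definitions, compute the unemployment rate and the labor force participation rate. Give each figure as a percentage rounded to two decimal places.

Employed = 57.73 + 228.55 + 1,279.93 = 1,566.21 thousand (anyone who worked, including part-time for economic reasons, counts as employed).
Unemployed = 114.20 thousand.
Labor force = 1,566.21 + 114.20 = 1,680.41 thousand.
Not in labor force = 246.21 + 159.58 + 117.49 + 627.26 = 1,150.54 thousand (those not working and not actively searching are outside the labor force).
Civilian working-age population = 1,680.41 + 1,150.54 = 2,830.95 thousand.
Unemployment rate = 114.20 / 1,680.41 = 6.80%.
Labor force participation rate = 1,680.41 / 2,830.95 = 59.36%.

Unemployment rate ≈ 6.80%; labor force participation rate ≈ 59.36%.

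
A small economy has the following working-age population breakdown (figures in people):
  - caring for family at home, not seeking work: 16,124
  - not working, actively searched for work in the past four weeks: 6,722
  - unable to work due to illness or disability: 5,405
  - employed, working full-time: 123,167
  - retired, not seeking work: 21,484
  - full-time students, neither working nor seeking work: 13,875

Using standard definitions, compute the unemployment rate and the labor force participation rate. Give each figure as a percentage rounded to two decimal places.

Unemployment rate ≈ 5.18%; labor force participation rate ≈ 69.54%.

Employed = 123,167.
Unemployed = 6,722.
Labor force = 123,167 + 6,722 = 129,889.
Not in labor force = 16,124 + 5,405 + 21,484 + 13,875 = 56,888 (those not working and not actively searching are outside the labor force).
Civilian working-age population = 129,889 + 56,888 = 186,777.
Unemployment rate = 6,722 / 129,889 = 5.18%.
Labor force participation rate = 129,889 / 186,777 = 69.54%.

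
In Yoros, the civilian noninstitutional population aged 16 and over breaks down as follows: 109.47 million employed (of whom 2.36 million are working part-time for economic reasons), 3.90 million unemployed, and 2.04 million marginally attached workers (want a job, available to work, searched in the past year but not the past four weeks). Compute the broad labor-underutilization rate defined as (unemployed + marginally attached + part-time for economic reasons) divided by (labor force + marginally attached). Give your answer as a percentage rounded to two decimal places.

Labor force = 109.47 + 3.90 = 113.37 million.
Numerator = 3.90 + 2.04 + 2.36 = 8.30 million.
Denominator = 113.37 + 2.04 = 115.41 million.
Broad rate = 8.30 / 115.41 = 7.19%.

Broad underutilization rate ≈ 7.19%.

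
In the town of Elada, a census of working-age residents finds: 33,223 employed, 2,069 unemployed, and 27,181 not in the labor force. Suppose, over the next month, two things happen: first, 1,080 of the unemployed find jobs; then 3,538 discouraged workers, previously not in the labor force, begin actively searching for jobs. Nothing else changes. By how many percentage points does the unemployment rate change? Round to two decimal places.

The unemployment rate changes by +5.80 percentage points.

Initially, labor force = 33,223 + 2,069 = 35,292, so u = 2,069/35,292 = 5.86%.
After the first change, unemployed falls and employed rises by 1,080; labor force unchanged → E = 34,303, U = 989, labor force = 35,292.
After the second change, unemployed and labor force both rise by 3,538 → E = 34,303, U = 4,527, labor force = 38,830.
New unemployment rate = 4,527 / 38,830 = 11.66%.
Change = 11.66% − 5.86% = +5.80 percentage points.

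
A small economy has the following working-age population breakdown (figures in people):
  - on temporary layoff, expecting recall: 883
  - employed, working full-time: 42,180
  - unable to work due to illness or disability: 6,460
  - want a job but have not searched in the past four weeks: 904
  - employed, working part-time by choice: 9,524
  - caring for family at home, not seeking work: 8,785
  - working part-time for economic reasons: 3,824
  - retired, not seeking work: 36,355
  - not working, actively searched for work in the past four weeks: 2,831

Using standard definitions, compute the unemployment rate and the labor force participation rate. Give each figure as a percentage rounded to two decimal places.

Unemployment rate ≈ 6.27%; labor force participation rate ≈ 53.01%.

Employed = 42,180 + 9,524 + 3,824 = 55,528 (anyone who worked, including part-time for economic reasons, counts as employed).
Unemployed = 883 + 2,831 = 3,714 (jobless and actively searching, or on temporary layoff).
Labor force = 55,528 + 3,714 = 59,242.
Not in labor force = 6,460 + 904 + 8,785 + 36,355 = 52,504 (those not working and not actively searching are outside the labor force — including those who want a job but have given up searching).
Civilian working-age population = 59,242 + 52,504 = 111,746.
Unemployment rate = 3,714 / 59,242 = 6.27%.
Labor force participation rate = 59,242 / 111,746 = 53.01%.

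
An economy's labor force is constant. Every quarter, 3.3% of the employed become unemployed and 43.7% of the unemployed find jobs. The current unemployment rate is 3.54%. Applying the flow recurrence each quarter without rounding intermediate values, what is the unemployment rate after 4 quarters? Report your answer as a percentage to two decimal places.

With a fixed labor force, u_{t+1} = u_t + s·(1−u_t) − f·u_t = u_t·(1−s−f) + s.
Here 1−s−f = 0.530 and s = 0.033.
u_1 = 0.035400 × 0.530 + 0.033 = 0.051762.
u_2 = 0.051762 × 0.530 + 0.033 = 0.060434.
u_3 = 0.060434 × 0.530 + 0.033 = 0.065030.
u_4 = 0.065030 × 0.530 + 0.033 = 0.067466.

Unemployment rate after four quarters ≈ 6.75%.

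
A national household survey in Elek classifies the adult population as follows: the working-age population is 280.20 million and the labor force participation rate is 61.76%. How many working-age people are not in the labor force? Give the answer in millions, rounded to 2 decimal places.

Share not in the labor force = 1 − 0.6176 = 0.3824.
Not in labor force = 0.3824 × 280.20 ≈ 107.15 million.

About 107.15 million are not in the labor force.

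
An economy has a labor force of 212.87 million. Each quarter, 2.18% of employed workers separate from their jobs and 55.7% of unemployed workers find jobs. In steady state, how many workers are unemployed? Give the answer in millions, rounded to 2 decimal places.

Steady-state unemployment rate u* = s/(s+f) = 2.18/(2.18+55.7) = 0.037664.
Unemployed = u* × labor force = 0.037664 × 212.87 ≈ 8.02 million.

About 8.02 million are unemployed in steady state.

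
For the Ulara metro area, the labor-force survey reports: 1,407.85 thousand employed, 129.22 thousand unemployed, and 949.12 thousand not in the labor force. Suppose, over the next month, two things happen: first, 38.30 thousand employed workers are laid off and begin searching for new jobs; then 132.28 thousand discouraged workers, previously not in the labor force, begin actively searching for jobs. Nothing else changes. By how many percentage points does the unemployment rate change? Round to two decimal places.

The unemployment rate changes by +9.55 percentage points.

Initially, labor force = 1,407.85 + 129.22 = 1,537.07 thousand, so u = 129.22/1,537.07 = 8.41%.
After the first change, employed falls and unemployed rises by 38.30; labor force unchanged → E = 1,369.55, U = 167.52, labor force = 1,537.07 thousand.
After the second change, unemployed and labor force both rise by 132.28 → E = 1,369.55, U = 299.80, labor force = 1,669.35 thousand.
New unemployment rate = 299.80 / 1,669.35 = 17.96%.
Change = 17.96% − 8.41% = +9.55 percentage points.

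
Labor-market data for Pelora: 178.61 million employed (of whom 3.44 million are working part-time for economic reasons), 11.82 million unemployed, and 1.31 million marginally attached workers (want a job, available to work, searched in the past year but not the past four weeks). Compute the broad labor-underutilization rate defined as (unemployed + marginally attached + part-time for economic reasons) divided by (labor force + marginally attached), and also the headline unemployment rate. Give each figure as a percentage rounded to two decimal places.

Labor force = 178.61 + 11.82 = 190.43 million.
Numerator = 11.82 + 1.31 + 3.44 = 16.57 million.
Denominator = 190.43 + 1.31 = 191.74 million.
Broad rate = 16.57 / 191.74 = 8.64%.
Headline unemployment rate = 11.82 / 190.43 = 6.21%.

Broad underutilization rate ≈ 8.64%; headline unemployment rate ≈ 6.21%.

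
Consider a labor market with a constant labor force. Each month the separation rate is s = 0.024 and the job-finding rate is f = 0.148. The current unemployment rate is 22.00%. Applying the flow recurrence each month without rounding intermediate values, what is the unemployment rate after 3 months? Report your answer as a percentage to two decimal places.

Unemployment rate after three months ≈ 18.52%.

With a fixed labor force, u_{t+1} = u_t + s·(1−u_t) − f·u_t = u_t·(1−s−f) + s.
Here 1−s−f = 0.828 and s = 0.024.
u_1 = 0.220000 × 0.828 + 0.024 = 0.206160.
u_2 = 0.206160 × 0.828 + 0.024 = 0.194700.
u_3 = 0.194700 × 0.828 + 0.024 = 0.185212.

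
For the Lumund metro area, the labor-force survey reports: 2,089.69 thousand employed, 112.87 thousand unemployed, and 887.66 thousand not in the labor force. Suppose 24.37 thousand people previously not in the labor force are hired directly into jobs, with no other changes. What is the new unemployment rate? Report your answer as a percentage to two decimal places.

Initially, labor force = 2,089.69 + 112.87 = 2,202.56 thousand, so u = 112.87/2,202.56 = 5.12%.
After the change, employed and labor force both rise by 24.37; unemployed unchanged → E = 2,114.06, U = 112.87, labor force = 2,226.93 thousand.
New unemployment rate = 112.87 / 2,226.93 = 5.07%.

New unemployment rate ≈ 5.07%.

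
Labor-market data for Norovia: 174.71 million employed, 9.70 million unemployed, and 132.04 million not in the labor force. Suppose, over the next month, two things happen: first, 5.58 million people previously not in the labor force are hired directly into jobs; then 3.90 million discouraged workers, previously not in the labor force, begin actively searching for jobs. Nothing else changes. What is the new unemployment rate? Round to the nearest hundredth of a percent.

New unemployment rate ≈ 7.01%.

Initially, labor force = 174.71 + 9.70 = 184.41 million, so u = 9.70/184.41 = 5.26%.
After the first change, employed and labor force both rise by 5.58; unemployed unchanged → E = 180.29, U = 9.70, labor force = 189.99 million.
After the second change, unemployed and labor force both rise by 3.90 → E = 180.29, U = 13.60, labor force = 193.89 million.
New unemployment rate = 13.60 / 193.89 = 7.01%.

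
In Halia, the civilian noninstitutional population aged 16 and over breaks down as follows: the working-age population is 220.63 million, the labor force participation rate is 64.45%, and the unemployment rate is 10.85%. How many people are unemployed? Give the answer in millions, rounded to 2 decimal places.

Labor force = 0.6445 × 220.63 = 142.20 million.
Unemployed = 0.1085 × 142.20 ≈ 15.43 million.

About 15.43 million are unemployed.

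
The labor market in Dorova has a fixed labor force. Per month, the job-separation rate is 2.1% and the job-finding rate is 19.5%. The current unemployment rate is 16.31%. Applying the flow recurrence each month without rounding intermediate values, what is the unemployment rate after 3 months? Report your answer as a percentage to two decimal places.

With a fixed labor force, u_{t+1} = u_t + s·(1−u_t) − f·u_t = u_t·(1−s−f) + s.
Here 1−s−f = 0.784 and s = 0.021.
u_1 = 0.163100 × 0.784 + 0.021 = 0.148870.
u_2 = 0.148870 × 0.784 + 0.021 = 0.137714.
u_3 = 0.137714 × 0.784 + 0.021 = 0.128968.

Unemployment rate after three months ≈ 12.90%.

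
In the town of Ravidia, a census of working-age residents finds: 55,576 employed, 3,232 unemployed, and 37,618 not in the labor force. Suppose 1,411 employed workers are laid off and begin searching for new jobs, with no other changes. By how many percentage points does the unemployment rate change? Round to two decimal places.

Initially, labor force = 55,576 + 3,232 = 58,808, so u = 3,232/58,808 = 5.50%.
After the change, employed falls and unemployed rises by 1,411; labor force unchanged → E = 54,165, U = 4,643, labor force = 58,808.
New unemployment rate = 4,643 / 58,808 = 7.90%.
Change = 7.90% − 5.50% = +2.40 percentage points.

The unemployment rate changes by +2.40 percentage points.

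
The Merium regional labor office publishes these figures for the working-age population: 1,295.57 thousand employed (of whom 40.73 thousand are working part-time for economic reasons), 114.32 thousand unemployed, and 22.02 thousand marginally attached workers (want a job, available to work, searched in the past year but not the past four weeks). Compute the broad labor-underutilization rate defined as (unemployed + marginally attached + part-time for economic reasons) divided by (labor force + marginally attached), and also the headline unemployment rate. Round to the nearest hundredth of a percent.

Broad underutilization rate ≈ 12.37%; headline unemployment rate ≈ 8.11%.

Labor force = 1,295.57 + 114.32 = 1,409.89 thousand.
Numerator = 114.32 + 22.02 + 40.73 = 177.07 thousand.
Denominator = 1,409.89 + 22.02 = 1,431.91 thousand.
Broad rate = 177.07 / 1,431.91 = 12.37%.
Headline unemployment rate = 114.32 / 1,409.89 = 8.11%.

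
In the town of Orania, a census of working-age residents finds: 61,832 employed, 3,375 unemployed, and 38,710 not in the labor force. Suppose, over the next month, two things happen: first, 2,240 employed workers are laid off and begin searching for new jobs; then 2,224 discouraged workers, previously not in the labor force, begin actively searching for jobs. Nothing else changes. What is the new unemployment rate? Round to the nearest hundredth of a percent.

Initially, labor force = 61,832 + 3,375 = 65,207, so u = 3,375/65,207 = 5.18%.
After the first change, employed falls and unemployed rises by 2,240; labor force unchanged → E = 59,592, U = 5,615, labor force = 65,207.
After the second change, unemployed and labor force both rise by 2,224 → E = 59,592, U = 7,839, labor force = 67,431.
New unemployment rate = 7,839 / 67,431 = 11.63%.

New unemployment rate ≈ 11.63%.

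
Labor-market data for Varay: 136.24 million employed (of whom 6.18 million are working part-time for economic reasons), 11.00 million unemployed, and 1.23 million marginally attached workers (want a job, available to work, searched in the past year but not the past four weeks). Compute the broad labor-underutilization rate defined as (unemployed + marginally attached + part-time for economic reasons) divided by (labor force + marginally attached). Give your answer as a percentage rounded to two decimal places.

Labor force = 136.24 + 11.00 = 147.24 million.
Numerator = 11.00 + 1.23 + 6.18 = 18.41 million.
Denominator = 147.24 + 1.23 = 148.47 million.
Broad rate = 18.41 / 148.47 = 12.40%.

Broad underutilization rate ≈ 12.40%.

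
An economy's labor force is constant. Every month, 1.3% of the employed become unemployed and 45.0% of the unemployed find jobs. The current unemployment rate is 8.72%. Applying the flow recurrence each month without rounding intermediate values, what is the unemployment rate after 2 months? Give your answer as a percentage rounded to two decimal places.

Unemployment rate after two months ≈ 4.51%.

With a fixed labor force, u_{t+1} = u_t + s·(1−u_t) − f·u_t = u_t·(1−s−f) + s.
Here 1−s−f = 0.537 and s = 0.013.
u_1 = 0.087200 × 0.537 + 0.013 = 0.059826.
u_2 = 0.059826 × 0.537 + 0.013 = 0.045127.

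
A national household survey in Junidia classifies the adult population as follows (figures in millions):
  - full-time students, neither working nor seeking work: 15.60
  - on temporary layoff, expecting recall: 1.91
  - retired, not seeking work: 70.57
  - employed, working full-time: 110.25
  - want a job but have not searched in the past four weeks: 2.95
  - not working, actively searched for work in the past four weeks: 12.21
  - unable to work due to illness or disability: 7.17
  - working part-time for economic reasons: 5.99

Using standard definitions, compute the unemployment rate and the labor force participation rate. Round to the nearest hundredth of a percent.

Unemployment rate ≈ 10.83%; labor force participation rate ≈ 57.52%.

Employed = 110.25 + 5.99 = 116.24 million (anyone who worked, including part-time for economic reasons, counts as employed).
Unemployed = 1.91 + 12.21 = 14.12 million (jobless and actively searching, or on temporary layoff).
Labor force = 116.24 + 14.12 = 130.36 million.
Not in labor force = 15.60 + 70.57 + 2.95 + 7.17 = 96.29 million (those not working and not actively searching are outside the labor force — including those who want a job but have given up searching).
Civilian working-age population = 130.36 + 96.29 = 226.65 million.
Unemployment rate = 14.12 / 130.36 = 10.83%.
Labor force participation rate = 130.36 / 226.65 = 57.52%.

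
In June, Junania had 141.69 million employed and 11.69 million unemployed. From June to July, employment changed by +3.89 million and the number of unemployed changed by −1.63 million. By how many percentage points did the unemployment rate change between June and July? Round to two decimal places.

The unemployment rate changed by −1.16 percentage points.

June: labor force = 141.69 + 11.69 = 153.38; u = 11.69/153.38 = 7.62%.
July: labor force = 145.58 + 10.06 = 155.64; u = 10.06/155.64 = 6.46%.
Change = 6.46% − 7.62% = −1.16 pp.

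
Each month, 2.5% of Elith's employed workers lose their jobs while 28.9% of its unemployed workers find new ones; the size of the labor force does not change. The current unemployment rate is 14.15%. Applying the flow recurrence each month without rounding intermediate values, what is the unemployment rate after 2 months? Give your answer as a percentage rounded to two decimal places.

With a fixed labor force, u_{t+1} = u_t + s·(1−u_t) − f·u_t = u_t·(1−s−f) + s.
Here 1−s−f = 0.686 and s = 0.025.
u_1 = 0.141500 × 0.686 + 0.025 = 0.122069.
u_2 = 0.122069 × 0.686 + 0.025 = 0.108739.

Unemployment rate after two months ≈ 10.87%.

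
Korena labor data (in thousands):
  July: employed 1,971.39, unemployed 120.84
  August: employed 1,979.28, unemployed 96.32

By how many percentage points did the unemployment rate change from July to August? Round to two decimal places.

The unemployment rate changed by −1.14 percentage points.

July: labor force = 1,971.39 + 120.84 = 2,092.23; u = 120.84/2,092.23 = 5.78%.
August: labor force = 1,979.28 + 96.32 = 2,075.60; u = 96.32/2,075.60 = 4.64%.
Change = 4.64% − 5.78% = −1.14 pp.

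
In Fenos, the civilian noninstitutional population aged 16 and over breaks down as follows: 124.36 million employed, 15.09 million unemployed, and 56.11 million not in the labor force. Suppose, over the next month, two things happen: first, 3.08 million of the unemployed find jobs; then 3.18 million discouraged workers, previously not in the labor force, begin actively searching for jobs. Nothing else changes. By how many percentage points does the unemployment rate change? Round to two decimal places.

The unemployment rate changes by −0.17 percentage points.

Initially, labor force = 124.36 + 15.09 = 139.45 million, so u = 15.09/139.45 = 10.82%.
After the first change, unemployed falls and employed rises by 3.08; labor force unchanged → E = 127.44, U = 12.01, labor force = 139.45 million.
After the second change, unemployed and labor force both rise by 3.18 → E = 127.44, U = 15.19, labor force = 142.63 million.
New unemployment rate = 15.19 / 142.63 = 10.65%.
Change = 10.65% − 10.82% = −0.17 percentage points.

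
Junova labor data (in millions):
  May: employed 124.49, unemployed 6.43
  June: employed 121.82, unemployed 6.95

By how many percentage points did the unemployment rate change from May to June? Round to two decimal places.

The unemployment rate changed by +0.49 percentage points.

May: labor force = 124.49 + 6.43 = 130.92; u = 6.43/130.92 = 4.91%.
June: labor force = 121.82 + 6.95 = 128.77; u = 6.95/128.77 = 5.40%.
Change = 5.40% − 4.91% = +0.49 pp.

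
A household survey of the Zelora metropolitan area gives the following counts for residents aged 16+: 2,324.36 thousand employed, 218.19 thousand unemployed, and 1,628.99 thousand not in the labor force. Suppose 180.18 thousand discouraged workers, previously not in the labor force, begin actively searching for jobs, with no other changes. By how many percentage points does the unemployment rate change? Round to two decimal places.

Initially, labor force = 2,324.36 + 218.19 = 2,542.55 thousand, so u = 218.19/2,542.55 = 8.58%.
After the change, unemployed and labor force both rise by 180.18 → E = 2,324.36, U = 398.37, labor force = 2,722.73 thousand.
New unemployment rate = 398.37 / 2,722.73 = 14.63%.
Change = 14.63% − 8.58% = +6.05 percentage points.

The unemployment rate changes by +6.05 percentage points.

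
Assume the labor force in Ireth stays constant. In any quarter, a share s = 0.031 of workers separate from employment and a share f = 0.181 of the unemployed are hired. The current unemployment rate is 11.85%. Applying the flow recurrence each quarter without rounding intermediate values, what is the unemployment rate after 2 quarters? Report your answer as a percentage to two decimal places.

Unemployment rate after two quarters ≈ 12.90%.

With a fixed labor force, u_{t+1} = u_t + s·(1−u_t) − f·u_t = u_t·(1−s−f) + s.
Here 1−s−f = 0.788 and s = 0.031.
u_1 = 0.118500 × 0.788 + 0.031 = 0.124378.
u_2 = 0.124378 × 0.788 + 0.031 = 0.129010.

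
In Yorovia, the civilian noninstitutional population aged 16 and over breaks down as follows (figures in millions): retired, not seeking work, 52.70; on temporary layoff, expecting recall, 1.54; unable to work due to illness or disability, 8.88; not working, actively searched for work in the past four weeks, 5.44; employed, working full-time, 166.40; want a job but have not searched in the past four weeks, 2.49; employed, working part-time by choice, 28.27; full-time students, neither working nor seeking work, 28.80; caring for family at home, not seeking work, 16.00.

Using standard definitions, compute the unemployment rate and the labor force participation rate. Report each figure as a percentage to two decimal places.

Employed = 166.40 + 28.27 = 194.67 million.
Unemployed = 1.54 + 5.44 = 6.98 million (jobless and actively searching, or on temporary layoff).
Labor force = 194.67 + 6.98 = 201.65 million.
Not in labor force = 52.70 + 8.88 + 2.49 + 28.80 + 16.00 = 108.87 million (those not working and not actively searching are outside the labor force — including those who want a job but have given up searching).
Civilian working-age population = 201.65 + 108.87 = 310.52 million.
Unemployment rate = 6.98 / 201.65 = 3.46%.
Labor force participation rate = 201.65 / 310.52 = 64.94%.

Unemployment rate ≈ 3.46%; labor force participation rate ≈ 64.94%.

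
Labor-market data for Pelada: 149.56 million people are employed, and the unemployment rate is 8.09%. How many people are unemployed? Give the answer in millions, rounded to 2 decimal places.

About 13.16 million are unemployed.

Let U be the number unemployed. The labor force is E + U, and U/(E+U) = 0.0809.
So U = 0.0809 × 149.56 / (1 − 0.0809) = 12.0994 / 0.9191 ≈ 13.16 million.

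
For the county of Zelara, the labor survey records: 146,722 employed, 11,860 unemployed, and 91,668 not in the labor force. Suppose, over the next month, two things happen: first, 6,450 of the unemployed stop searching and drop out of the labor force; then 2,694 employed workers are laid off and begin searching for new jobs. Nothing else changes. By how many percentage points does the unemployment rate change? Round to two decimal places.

The unemployment rate changes by −2.15 percentage points.

Initially, labor force = 146,722 + 11,860 = 158,582, so u = 11,860/158,582 = 7.48%.
After the first change, unemployed and labor force both fall by 6,450 → E = 146,722, U = 5,410, labor force = 152,132.
After the second change, employed falls and unemployed rises by 2,694; labor force unchanged → E = 144,028, U = 8,104, labor force = 152,132.
New unemployment rate = 8,104 / 152,132 = 5.33%.
Change = 5.33% − 7.48% = −2.15 percentage points.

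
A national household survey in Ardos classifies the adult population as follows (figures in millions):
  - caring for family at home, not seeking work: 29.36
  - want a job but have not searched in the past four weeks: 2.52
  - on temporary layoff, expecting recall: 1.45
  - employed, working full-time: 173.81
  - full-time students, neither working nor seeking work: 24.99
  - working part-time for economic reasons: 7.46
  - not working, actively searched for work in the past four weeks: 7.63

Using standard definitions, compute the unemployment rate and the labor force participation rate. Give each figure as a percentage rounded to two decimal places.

Unemployment rate ≈ 4.77%; labor force participation rate ≈ 77.00%.

Employed = 173.81 + 7.46 = 181.27 million (anyone who worked, including part-time for economic reasons, counts as employed).
Unemployed = 1.45 + 7.63 = 9.08 million (jobless and actively searching, or on temporary layoff).
Labor force = 181.27 + 9.08 = 190.35 million.
Not in labor force = 29.36 + 2.52 + 24.99 = 56.87 million (those not working and not actively searching are outside the labor force — including those who want a job but have given up searching).
Civilian working-age population = 190.35 + 56.87 = 247.22 million.
Unemployment rate = 9.08 / 190.35 = 4.77%.
Labor force participation rate = 190.35 / 247.22 = 77.00%.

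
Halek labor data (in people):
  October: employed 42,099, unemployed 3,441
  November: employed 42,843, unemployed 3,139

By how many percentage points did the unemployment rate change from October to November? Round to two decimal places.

The unemployment rate changed by −0.73 percentage points.

October: labor force = 42,099 + 3,441 = 45,540; u = 3,441/45,540 = 7.56%.
November: labor force = 42,843 + 3,139 = 45,982; u = 3,139/45,982 = 6.83%.
Change = 6.83% − 7.56% = −0.73 pp.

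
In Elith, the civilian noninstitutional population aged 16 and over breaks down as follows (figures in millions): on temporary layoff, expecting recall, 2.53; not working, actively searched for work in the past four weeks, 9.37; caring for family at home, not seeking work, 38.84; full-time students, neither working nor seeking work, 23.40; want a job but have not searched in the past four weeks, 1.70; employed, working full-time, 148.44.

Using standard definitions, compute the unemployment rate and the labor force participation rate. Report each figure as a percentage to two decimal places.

Employed = 148.44 million.
Unemployed = 2.53 + 9.37 = 11.90 million (jobless and actively searching, or on temporary layoff).
Labor force = 148.44 + 11.90 = 160.34 million.
Not in labor force = 38.84 + 23.40 + 1.70 = 63.94 million (those not working and not actively searching are outside the labor force — including those who want a job but have given up searching).
Civilian working-age population = 160.34 + 63.94 = 224.28 million.
Unemployment rate = 11.90 / 160.34 = 7.42%.
Labor force participation rate = 160.34 / 224.28 = 71.49%.

Unemployment rate ≈ 7.42%; labor force participation rate ≈ 71.49%.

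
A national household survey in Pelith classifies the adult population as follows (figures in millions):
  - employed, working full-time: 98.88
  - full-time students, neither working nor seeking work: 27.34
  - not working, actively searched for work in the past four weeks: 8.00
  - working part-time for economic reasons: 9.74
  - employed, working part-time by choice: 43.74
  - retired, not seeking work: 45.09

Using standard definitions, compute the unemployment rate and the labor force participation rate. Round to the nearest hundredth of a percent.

Unemployment rate ≈ 4.99%; labor force participation rate ≈ 68.89%.

Employed = 98.88 + 9.74 + 43.74 = 152.36 million (anyone who worked, including part-time for economic reasons, counts as employed).
Unemployed = 8.00 million.
Labor force = 152.36 + 8.00 = 160.36 million.
Not in labor force = 27.34 + 45.09 = 72.43 million (those not working and not actively searching are outside the labor force).
Civilian working-age population = 160.36 + 72.43 = 232.79 million.
Unemployment rate = 8.00 / 160.36 = 4.99%.
Labor force participation rate = 160.36 / 232.79 = 68.89%.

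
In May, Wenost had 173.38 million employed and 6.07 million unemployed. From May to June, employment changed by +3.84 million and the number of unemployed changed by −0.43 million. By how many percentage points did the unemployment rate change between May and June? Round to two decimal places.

The unemployment rate changed by −0.30 percentage points.

May: labor force = 173.38 + 6.07 = 179.45; u = 6.07/179.45 = 3.38%.
June: labor force = 177.22 + 5.64 = 182.86; u = 5.64/182.86 = 3.08%.
Change = 3.08% − 3.38% = −0.30 pp.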